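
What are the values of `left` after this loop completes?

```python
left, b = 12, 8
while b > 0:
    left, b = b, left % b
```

GCD of 12 and 8
`left` takes the values: 12 → 8 → 4

Answer: 4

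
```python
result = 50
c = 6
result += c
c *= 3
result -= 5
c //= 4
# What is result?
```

Trace:
`result = 50` → result = 50
`c = 6` → c = 6
`result += c` → result = 56
`c *= 3` → c = 18
`result -= 5` → result = 51
`c //= 4` → c = 4
So result = 51

Answer: 51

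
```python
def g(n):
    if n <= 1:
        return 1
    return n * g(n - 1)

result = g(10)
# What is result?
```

g(10) = 10 * 9 * 8 * 7 * 6 * 5 * 4 * 3 * 2 * 1 = 3628800

Answer: 3628800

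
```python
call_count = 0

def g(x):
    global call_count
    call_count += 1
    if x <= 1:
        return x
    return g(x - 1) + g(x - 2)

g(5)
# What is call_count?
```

Calls(x) = 1 + Calls(x-1) + Calls(x-2); Calls(0)=Calls(1)=1. For x=5 this gives 15.

Answer: 15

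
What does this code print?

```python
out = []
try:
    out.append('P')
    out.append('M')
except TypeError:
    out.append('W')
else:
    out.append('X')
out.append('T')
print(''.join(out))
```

Execution trace: 'P' (try body) → 'M' (try body, no exception) → 'X' (else) → 'T' (after the try/except). Output: PMXT

Answer: PMXT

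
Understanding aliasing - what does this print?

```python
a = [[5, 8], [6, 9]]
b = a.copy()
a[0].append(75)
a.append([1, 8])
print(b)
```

Key concept: shallow copy with nested lists.
Step by step:
`a = [[5, 8], [6, 9]]` → a = [[5, 8], [6, 9]]
`b = a.copy()` → b = [[5, 8], [6, 9]]
`a[0].append(75)` → a = [[5, 8, 75], [6, 9]]; b = [[5, 8, 75], [6, 9]]
`a.append([1, 8])` → a = [[5, 8, 75], [6, 9], [1, 8]]
`print(b)` → prints [[5, 8, 75], [6, 9]]

Answer: [[5, 8, 75], [6, 9]]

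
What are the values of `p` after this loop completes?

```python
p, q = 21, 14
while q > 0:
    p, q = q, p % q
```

GCD of 21 and 14
`p` takes the values: 21 → 14 → 7

Answer: 7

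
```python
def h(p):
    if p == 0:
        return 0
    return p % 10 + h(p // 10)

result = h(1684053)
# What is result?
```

Sum of digits of 1684053: 3 + 5 + 0 + 4 + 8 + 6 + 1 = 27

Answer: 27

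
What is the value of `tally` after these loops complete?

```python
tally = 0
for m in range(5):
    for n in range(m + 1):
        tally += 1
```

Triangle: 1 + 2 + ... + 5
`tally` takes the values: 0 → 1 → 2 → 3 → 4 → 5 → 6 → 7 → 8 → 9 → 10 → 11 → 12 → 13 → 14 → 15

Answer: 15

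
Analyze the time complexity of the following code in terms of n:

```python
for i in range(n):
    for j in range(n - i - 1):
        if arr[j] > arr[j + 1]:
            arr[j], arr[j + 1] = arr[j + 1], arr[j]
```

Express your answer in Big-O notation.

This is Bubble sort. Time complexity: O(n²).

Answer: O(n²)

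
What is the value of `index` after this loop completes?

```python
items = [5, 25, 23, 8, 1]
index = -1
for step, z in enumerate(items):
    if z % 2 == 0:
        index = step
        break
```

First even number index in [5, 25, 23, 8, 1]
`index` takes the values: -1 → 3

Answer: 3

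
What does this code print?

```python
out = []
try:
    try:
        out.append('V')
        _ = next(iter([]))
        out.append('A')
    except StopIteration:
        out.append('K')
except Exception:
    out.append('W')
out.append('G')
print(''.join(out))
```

Execution trace: 'V' (inner try body) → 'K' (inner except StopIteration) → 'G' (after the try/except). Output: VKG

Answer: VKG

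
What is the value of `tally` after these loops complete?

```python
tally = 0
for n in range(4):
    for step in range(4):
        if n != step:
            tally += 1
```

4² - 4 (exclude diagonal)
`tally` takes the values: 0 → 1 → 2 → 3 → 4 → 5 → 6 → 7 → 8 → 9 → 10 → 11 → 12

Answer: 12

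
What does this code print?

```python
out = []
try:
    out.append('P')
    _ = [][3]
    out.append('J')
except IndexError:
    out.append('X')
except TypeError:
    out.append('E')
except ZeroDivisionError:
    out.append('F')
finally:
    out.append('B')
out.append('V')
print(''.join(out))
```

Execution trace: 'P' (try body) → 'X' (except IndexError) → 'B' (finally) → 'V' (after the try/except). Output: PXBV

Answer: PXBV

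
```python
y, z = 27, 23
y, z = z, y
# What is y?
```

Trace:
`y, z = 27, 23` → y = 27; z = 23
`y, z = z, y` → y = 23; z = 27
So y = 23

Answer: 23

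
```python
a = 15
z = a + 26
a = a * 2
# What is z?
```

Trace:
`a = 15` → a = 15
`z = a + 26` → z = 41
`a = a * 2` → a = 30
So z = 41

Answer: 41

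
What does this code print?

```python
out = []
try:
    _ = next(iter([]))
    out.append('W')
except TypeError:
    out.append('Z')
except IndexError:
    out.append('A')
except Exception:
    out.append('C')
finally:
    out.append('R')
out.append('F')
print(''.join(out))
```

Execution trace: 'C' (except Exception) → 'R' (finally) → 'F' (after the try/except). Output: CRF

Answer: CRF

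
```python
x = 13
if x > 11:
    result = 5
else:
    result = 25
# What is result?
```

Trace:
`x = 13` → x = 13
`if x > 11: ...` → x > 11 is True → result = 5
So result = 5

Answer: 5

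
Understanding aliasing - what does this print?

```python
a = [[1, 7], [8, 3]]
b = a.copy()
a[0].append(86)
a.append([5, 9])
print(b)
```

Key concept: shallow copy with nested lists.
Step by step:
`a = [[1, 7], [8, 3]]` → a = [[1, 7], [8, 3]]
`b = a.copy()` → b = [[1, 7], [8, 3]]
`a[0].append(86)` → a = [[1, 7, 86], [8, 3]]; b = [[1, 7, 86], [8, 3]]
`a.append([5, 9])` → a = [[1, 7, 86], [8, 3], [5, 9]]
`print(b)` → prints [[1, 7, 86], [8, 3]]

Answer: [[1, 7, 86], [8, 3]]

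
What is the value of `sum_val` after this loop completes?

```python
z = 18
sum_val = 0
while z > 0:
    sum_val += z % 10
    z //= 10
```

Sum digits of 18
`sum_val` takes the values: 0 → 8 → 9

Answer: 9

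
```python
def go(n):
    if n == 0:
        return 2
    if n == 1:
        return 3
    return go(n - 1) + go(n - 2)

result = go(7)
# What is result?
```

Build up from base cases: go(0)=2, go(1)=3, go(2)=5, go(3)=8, go(4)=13, go(5)=21, go(6)=34, ..., go(7)=55

Answer: 55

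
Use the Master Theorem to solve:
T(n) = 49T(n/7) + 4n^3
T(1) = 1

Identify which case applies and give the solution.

a=49, b=7, f(n)=4n^3. log_7(49) = 2. Since c=3 > 2 and the regularity condition holds (49(n/7)^3 = (49/7^3)n^3 with 49/7^3 < 1), Case 3 applies: T(n) = Θ(f(n)) = O(n^3).

Answer: O(n^3) - Case 3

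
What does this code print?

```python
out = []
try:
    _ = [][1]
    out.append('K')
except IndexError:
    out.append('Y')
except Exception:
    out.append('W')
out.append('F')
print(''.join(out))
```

Execution trace: 'Y' (except IndexError) → 'F' (after the try/except). Output: YF

Answer: YF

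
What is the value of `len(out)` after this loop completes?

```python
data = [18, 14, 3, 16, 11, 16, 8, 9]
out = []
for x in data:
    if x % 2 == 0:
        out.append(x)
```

Count even numbers in [18, 14, 3, 16, 11, 16, 8, 9]
`out` takes the values: [] → [18] → [18, 14] → [18, 14, 16] → [18, 14, 16, 16] → [18, 14, 16, 16, 8]
So `len(out)` = 5

Answer: 5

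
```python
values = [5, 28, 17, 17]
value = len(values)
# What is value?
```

Trace:
`values = [5, 28, 17, 17]` → values = [5, 28, 17, 17]
`value = len(values)` → value = 4
So value = 4

Answer: 4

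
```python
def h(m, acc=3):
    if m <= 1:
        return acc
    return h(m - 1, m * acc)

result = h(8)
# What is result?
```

Accumulator trace (n, acc): (8, 3) -> (7, 24) -> (6, 168) -> (5, 1008) -> (4, 5040) -> (3, 20160) -> (2, 60480) -> (1, 120960) -> return 120960

Answer: 120960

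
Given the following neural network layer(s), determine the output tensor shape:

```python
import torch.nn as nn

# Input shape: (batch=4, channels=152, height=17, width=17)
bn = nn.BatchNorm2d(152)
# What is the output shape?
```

Input: (4, 152, 17, 17) -> Output: (4, 152, 17, 17)

Answer: (4, 152, 17, 17)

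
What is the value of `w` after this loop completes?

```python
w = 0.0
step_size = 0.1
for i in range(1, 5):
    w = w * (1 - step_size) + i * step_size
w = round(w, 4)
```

Moving average with lr=0.1
`w` takes the values: 0.0 → 0.1 → 0.29 → 0.561 → 0.9049

Answer: 0.9049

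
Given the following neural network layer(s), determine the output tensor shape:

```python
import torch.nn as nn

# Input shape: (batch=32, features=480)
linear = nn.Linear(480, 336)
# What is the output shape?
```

Input: (32, 480) -> Output: (32, 336)

Answer: (32, 336)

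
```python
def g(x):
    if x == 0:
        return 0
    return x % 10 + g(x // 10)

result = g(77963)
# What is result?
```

Sum of digits of 77963: 3 + 6 + 9 + 7 + 7 = 32

Answer: 32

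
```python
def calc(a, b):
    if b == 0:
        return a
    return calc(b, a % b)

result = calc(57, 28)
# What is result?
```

calc(57, 28) -> calc(28, 1) -> calc(1, 0) -> 1

Answer: 1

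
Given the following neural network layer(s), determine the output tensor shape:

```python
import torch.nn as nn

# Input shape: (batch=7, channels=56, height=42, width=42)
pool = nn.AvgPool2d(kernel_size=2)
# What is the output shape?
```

Input: (7, 56, 42, 42) -> Output: (7, 56, 21, 21)

Answer: (7, 56, 21, 21)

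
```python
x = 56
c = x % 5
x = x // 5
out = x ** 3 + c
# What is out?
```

Trace:
`x = 56` → x = 56
`c = x % 5` → c = 1
`x = x // 5` → x = 11
`out = x ** 3 + c` → out = 1332
So out = 1332

Answer: 1332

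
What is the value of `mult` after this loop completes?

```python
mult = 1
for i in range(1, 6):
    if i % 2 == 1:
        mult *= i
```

Product of odd numbers 1 to 5
`mult` takes the values: 1 → 3 → 15

Answer: 15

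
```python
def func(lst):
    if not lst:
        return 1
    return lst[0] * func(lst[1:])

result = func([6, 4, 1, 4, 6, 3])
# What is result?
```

Product over [6, 4, 1, 4, 6, 3] = 6 * 4 * 1 * 4 * 6 * 3 = 1728

Answer: 1728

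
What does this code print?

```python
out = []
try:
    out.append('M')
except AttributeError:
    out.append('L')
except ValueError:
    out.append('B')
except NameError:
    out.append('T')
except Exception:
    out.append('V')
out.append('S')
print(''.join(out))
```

Execution trace: 'M' (try body, no exception) → 'S' (after the try/except). Output: MS

Answer: MS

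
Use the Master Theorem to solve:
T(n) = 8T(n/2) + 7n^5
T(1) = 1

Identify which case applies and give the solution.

a=8, b=2, f(n)=7n^5. log_2(8) = 3. Since c=5 > 3 and the regularity condition holds (8(n/2)^5 = (8/2^5)n^5 with 8/2^5 < 1), Case 3 applies: T(n) = Θ(f(n)) = O(n^5).

Answer: O(n^5) - Case 3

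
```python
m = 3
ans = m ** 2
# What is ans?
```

Trace:
`m = 3` → m = 3
`ans = m ** 2` → ans = 9
So ans = 9

Answer: 9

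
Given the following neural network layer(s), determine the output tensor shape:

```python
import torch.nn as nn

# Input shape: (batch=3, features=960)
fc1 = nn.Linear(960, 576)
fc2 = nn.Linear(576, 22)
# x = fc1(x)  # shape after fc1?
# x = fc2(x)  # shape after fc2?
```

Input: (3, 960) -> after fc1: (3, 576) -> Output: (3, 22)

Answer: (3, 22)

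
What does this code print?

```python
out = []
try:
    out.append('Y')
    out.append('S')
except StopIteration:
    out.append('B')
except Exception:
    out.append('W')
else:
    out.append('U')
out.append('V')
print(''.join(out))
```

Execution trace: 'Y' (try body) → 'S' (try body, no exception) → 'U' (else) → 'V' (after the try/except). Output: YSUV

Answer: YSUV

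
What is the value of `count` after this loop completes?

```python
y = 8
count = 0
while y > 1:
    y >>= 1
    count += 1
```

Count right shifts until 1
`count` takes the values: 0 → 1 → 2 → 3

Answer: 3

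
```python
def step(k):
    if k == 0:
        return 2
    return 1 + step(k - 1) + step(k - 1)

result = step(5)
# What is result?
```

step(k) = 1 + 2·step(k-1), step(0)=2. Closed form: (2+1)·2^5 - 1 = 95.

Answer: 95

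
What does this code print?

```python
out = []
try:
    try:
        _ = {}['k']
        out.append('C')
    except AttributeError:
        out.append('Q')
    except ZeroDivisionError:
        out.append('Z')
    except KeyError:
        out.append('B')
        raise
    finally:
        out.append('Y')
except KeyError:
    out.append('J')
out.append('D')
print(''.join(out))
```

Execution trace: 'B' (inner except KeyError) → 'Y' (inner finally) → 'J' (outer except KeyError) → 'D' (after the try/except). Output: BYJD

Answer: BYJD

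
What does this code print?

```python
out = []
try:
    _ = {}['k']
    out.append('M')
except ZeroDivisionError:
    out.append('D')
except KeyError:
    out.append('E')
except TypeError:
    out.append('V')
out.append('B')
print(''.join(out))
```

Execution trace: 'E' (except KeyError) → 'B' (after the try/except). Output: EB

Answer: EB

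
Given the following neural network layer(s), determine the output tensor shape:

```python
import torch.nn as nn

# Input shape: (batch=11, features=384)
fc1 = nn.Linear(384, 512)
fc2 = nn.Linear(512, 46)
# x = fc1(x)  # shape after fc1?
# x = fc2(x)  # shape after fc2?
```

Input: (11, 384) -> after fc1: (11, 512) -> Output: (11, 46)

Answer: (11, 46)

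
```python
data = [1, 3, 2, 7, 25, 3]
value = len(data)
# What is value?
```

Trace:
`data = [1, 3, 2, 7, 25, 3]` → data = [1, 3, 2, 7, 25, 3]
`value = len(data)` → value = 6
So value = 6

Answer: 6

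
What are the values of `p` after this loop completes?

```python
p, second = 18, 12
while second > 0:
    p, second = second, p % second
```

GCD of 18 and 12
`p` takes the values: 18 → 12 → 6

Answer: 6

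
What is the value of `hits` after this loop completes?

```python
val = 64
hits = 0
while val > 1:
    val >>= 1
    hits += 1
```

Count right shifts until 1
`hits` takes the values: 0 → 1 → 2 → 3 → 4 → 5 → 6

Answer: 6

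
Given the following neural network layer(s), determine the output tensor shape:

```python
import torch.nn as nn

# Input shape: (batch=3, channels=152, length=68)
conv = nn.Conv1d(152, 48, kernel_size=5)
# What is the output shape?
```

Input: (3, 152, 68) -> Output: (3, 48, 64)

Answer: (3, 48, 64)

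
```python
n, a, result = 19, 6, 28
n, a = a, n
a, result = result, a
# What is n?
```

Trace:
`n, a, result = 19, 6, 28` → n = 19; a = 6; result = 28
`n, a = a, n` → n = 6; a = 19
`a, result = result, a` → a = 28; result = 19
So n = 6

Answer: 6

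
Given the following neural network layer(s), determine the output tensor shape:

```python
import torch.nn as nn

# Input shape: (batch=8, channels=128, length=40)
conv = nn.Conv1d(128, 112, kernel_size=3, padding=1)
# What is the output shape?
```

Input: (8, 128, 40) -> Output: (8, 112, 40)

Answer: (8, 112, 40)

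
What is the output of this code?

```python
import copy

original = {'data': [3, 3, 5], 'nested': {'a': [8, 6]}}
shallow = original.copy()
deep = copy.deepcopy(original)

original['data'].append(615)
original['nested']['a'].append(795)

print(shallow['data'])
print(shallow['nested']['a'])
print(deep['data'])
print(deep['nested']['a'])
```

Key concept: comparing shallow vs deep copy.
Step by step:
`original = {'data': [3, 3, 5], 'nested': {'a': [8, 6]}}` → original = {'data': [3, 3, 5], 'nested': {'a': [8, 6]}}
`shallow = original.copy()` → shallow = {'data': [3, 3, 5], 'nested': {'a': [8, 6]}}
`deep = copy.deepcopy(original)` → deep = {'data': [3, 3, 5], 'nested': {'a': [8, 6]}}
`original['data'].append(615)` → original = {'data': [3, 3, 5, 615], 'nested': {'a': [8, 6]}}; shallow = {'data': [3, 3, 5, 615], 'nested': {'a': [8, 6]}}
`original['nested']['a'].append(795)` → original = {'data': [3, 3, 5, 615], 'nested': {'a': [8, 6, 795]}}; shallow = {'data': [3, 3, 5, 615], 'nested': {'a': [8, 6, 795]}}
`print(shallow['data'])` → prints [3, 3, 5, 615]
`print(shallow['nested']['a'])` → prints [8, 6, 795]
`print(deep['data'])` → prints [3, 3, 5]
`print(deep['nested']['a'])` → prints [8, 6]

Answer:
[3, 3, 5, 615]
[8, 6, 795]
[3, 3, 5]
[8, 6]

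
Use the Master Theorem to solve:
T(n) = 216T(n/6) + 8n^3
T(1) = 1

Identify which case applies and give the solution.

a=216, b=6, f(n)=8n^3. log_6(216) = 3. Since c=3 = 3, Case 2 applies: T(n) = Θ(n^log_b(a) · log n) = O(n^3 log n).

Answer: O(n^3 log n) - Case 2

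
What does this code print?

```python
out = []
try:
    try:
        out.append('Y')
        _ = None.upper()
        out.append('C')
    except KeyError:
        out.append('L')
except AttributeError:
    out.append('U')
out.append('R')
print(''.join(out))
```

Execution trace: 'Y' (try body) → 'U' (outer except AttributeError) → 'R' (after the try/except). Output: YUR

Answer: YUR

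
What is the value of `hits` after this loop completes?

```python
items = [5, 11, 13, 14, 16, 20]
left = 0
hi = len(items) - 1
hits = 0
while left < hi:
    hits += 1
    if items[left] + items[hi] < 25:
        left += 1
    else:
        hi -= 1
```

Steps to find pair summing to 25
`hits` takes the values: 0 → 1 → 2 → 3 → 4 → 5

Answer: 5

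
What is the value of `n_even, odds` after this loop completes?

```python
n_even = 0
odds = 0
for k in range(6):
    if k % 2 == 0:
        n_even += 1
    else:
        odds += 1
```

Count evens and odds in range(6)
`n_even, odds` takes the values: (0, 0) → (1, 0) → (1, 1) → (2, 1) → (2, 2) → (3, 2) → (3, 3)

Answer: 3, 3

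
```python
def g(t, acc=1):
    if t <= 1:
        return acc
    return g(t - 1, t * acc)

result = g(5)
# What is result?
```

Accumulator trace (n, acc): (5, 1) -> (4, 5) -> (3, 20) -> (2, 60) -> (1, 120) -> return 120

Answer: 120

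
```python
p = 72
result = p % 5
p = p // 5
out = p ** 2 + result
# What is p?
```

Trace:
`p = 72` → p = 72
`result = p % 5` → result = 2
`p = p // 5` → p = 14
`out = p ** 2 + result` → out = 198
So p = 14

Answer: 14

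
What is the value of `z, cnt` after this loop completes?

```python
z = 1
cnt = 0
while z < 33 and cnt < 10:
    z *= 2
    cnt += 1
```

Double until >= 33 or 10 iterations
`z, cnt` takes the values: (1, 0) → (2, 0) → (2, 1) → (4, 1) → (4, 2) → (8, 2) → (8, 3) → (16, 3) → (16, 4) → (32, 4) → (32, 5) → (64, 5) → (64, 6)

Answer: 64, 6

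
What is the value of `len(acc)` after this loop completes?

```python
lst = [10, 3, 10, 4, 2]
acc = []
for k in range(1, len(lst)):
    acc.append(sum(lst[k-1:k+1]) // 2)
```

Number of 2-element averages
`acc` takes the values: [] → [6] → [6, 6] → [6, 6, 7] → [6, 6, 7, 3]
So `len(acc)` = 4

Answer: 4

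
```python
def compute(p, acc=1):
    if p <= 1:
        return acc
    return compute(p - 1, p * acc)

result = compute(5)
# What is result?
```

Accumulator trace (n, acc): (5, 1) -> (4, 5) -> (3, 20) -> (2, 60) -> (1, 120) -> return 120

Answer: 120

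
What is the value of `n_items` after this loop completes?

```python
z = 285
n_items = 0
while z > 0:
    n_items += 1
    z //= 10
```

Count digits by repeated division by 10
`n_items` takes the values: 0 → 1 → 2 → 3

Answer: 3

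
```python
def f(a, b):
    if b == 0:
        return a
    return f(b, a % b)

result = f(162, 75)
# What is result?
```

f(162, 75) -> f(75, 12) -> f(12, 3) -> f(3, 0) -> 3

Answer: 3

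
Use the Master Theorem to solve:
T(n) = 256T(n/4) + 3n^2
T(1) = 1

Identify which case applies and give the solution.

a=256, b=4, f(n)=3n^2. log_4(256) = 4. Since c=2 < 4, Case 1 applies: T(n) = Θ(n^log_b(a)) = O(n^4).

Answer: O(n^4) - Case 1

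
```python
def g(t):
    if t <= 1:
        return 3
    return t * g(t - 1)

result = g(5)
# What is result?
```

g(5) = 5 * 4 * 3 * 2 * 3 = 360

Answer: 360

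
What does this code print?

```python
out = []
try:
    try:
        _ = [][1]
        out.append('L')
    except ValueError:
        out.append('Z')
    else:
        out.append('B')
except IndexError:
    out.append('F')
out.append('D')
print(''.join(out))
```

Execution trace: 'F' (outer except IndexError) → 'D' (after the try/except). Output: FD

Answer: FD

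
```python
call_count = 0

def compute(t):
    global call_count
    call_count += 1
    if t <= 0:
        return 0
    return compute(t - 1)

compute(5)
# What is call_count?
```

Linear recursion stepping by 1: 6 calls from t=5 down to ≤0.

Answer: 6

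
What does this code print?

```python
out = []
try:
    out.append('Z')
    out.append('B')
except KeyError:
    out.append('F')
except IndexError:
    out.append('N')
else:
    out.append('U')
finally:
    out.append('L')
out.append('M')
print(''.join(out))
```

Execution trace: 'Z' (try body) → 'B' (try body, no exception) → 'U' (else) → 'L' (finally) → 'M' (after the try/except). Output: ZBULM

Answer: ZBULM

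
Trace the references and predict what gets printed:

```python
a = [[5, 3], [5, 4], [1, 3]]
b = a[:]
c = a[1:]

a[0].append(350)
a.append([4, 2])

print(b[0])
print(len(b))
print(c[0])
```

Key concept: slice with nested mutation.
Step by step:
`a = [[5, 3], [5, 4], [1, 3]]` → a = [[5, 3], [5, 4], [1, 3]]
`b = a[:]` → b = [[5, 3], [5, 4], [1, 3]]
`c = a[1:]` → c = [[5, 4], [1, 3]]
`a[0].append(350)` → a = [[5, 3, 350], [5, 4], [1, 3]]; b = [[5, 3, 350], [5, 4], [1, 3]]
`a.append([4, 2])` → a = [[5, 3, 350], [5, 4], [1, 3], [4, 2]]
`print(b[0])` → prints [5, 3, 350]
`print(len(b))` → prints 3
`print(c[0])` → prints [5, 4]

Answer:
[5, 3, 350]
3
[5, 4]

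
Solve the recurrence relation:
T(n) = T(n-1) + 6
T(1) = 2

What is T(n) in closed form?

Unrolling: T(n) = T(1) + 6·(n-1) = 2 + 6(n-1) = 6n - 4.

Answer: T(n) = 6n - 4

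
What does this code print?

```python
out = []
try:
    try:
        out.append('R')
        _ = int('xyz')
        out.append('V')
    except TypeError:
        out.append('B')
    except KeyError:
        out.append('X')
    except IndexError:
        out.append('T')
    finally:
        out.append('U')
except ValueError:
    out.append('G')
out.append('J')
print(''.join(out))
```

Execution trace: 'R' (try body) → 'U' (finally) → 'G' (outer except ValueError) → 'J' (after the try/except). Output: RUGJ

Answer: RUGJ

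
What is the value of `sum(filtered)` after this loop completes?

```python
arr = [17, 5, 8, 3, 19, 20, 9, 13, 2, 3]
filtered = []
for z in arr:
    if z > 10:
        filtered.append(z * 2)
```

Sum of doubled values > 10
`filtered` takes the values: [] → [34] → [34, 38] → [34, 38, 40] → [34, 38, 40, 26]
So `sum(filtered)` = 138

Answer: 138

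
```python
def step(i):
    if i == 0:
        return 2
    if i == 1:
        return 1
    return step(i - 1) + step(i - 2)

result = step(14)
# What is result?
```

Build up from base cases: step(0)=2, step(1)=1, step(2)=3, step(3)=4, step(4)=7, step(5)=11, step(6)=18, ..., step(14)=843

Answer: 843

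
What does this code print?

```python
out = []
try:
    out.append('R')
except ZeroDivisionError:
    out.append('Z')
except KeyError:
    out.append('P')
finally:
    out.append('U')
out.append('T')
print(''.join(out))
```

Execution trace: 'R' (try body, no exception) → 'U' (finally) → 'T' (after the try/except). Output: RUT

Answer: RUT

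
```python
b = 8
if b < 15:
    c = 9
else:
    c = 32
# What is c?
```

Trace:
`b = 8` → b = 8
`if b < 15: ...` → b < 15 is True → c = 9
So c = 9

Answer: 9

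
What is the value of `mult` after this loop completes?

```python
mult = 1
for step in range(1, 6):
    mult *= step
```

5! = 120
`mult` takes the values: 1 → 2 → 6 → 24 → 120

Answer: 120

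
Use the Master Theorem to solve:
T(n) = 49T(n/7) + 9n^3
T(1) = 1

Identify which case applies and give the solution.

a=49, b=7, f(n)=9n^3. log_7(49) = 2. Since c=3 > 2 and the regularity condition holds (49(n/7)^3 = (49/7^3)n^3 with 49/7^3 < 1), Case 3 applies: T(n) = Θ(f(n)) = O(n^3).

Answer: O(n^3) - Case 3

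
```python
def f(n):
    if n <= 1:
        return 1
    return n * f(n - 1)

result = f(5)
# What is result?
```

f(5) = 5 * 4 * 3 * 2 * 1 = 120

Answer: 120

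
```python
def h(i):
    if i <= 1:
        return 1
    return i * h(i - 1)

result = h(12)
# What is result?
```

h(12) = 12 * 11 * 10 * 9 * 8 * 7 * 6 * 5 * 4 * 3 * 2 * 1 = 479001600

Answer: 479001600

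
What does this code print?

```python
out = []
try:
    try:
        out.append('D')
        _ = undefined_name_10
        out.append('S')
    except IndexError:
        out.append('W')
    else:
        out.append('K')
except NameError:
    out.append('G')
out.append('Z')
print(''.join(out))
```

Execution trace: 'D' (inner try body) → 'G' (outer except NameError) → 'Z' (after the try/except). Output: DGZ

Answer: DGZ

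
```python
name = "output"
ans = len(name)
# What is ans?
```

Trace:
`name = "output"` → name = 'output'
`ans = len(name)` → ans = 6
So ans = 6

Answer: 6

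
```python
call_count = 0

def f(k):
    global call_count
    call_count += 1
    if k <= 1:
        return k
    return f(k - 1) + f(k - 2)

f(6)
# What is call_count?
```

Calls(k) = 1 + Calls(k-1) + Calls(k-2); Calls(0)=Calls(1)=1. For k=6 this gives 25.

Answer: 25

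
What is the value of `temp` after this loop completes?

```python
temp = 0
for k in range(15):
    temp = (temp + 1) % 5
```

Increment mod 5, 15 times = 0
`temp` takes the values: 0 → 1 → 2 → 3 → 4 → 0 → 1 → 2 → 3 → 4 → 0 → 1 → 2 → 3 → 4 → 0

Answer: 0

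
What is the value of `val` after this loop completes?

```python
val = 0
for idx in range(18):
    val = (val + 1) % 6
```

Increment mod 6, 18 times = 0
`val` takes the values: 0 → 1 → 2 → 3 → 4 → 5 → 0 → 1 → 2 → 3 → 4 → 5 → 0 → 1 → 2 → 3 → 4 → 5 → 0

Answer: 0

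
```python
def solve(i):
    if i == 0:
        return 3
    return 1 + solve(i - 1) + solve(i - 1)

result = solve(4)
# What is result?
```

solve(i) = 1 + 2·solve(i-1), solve(0)=3. Closed form: (3+1)·2^4 - 1 = 63.

Answer: 63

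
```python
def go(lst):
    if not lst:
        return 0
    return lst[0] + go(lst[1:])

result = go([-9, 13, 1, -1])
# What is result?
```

(-9) + 13 + 1 + (-1) + 0 = 4

Answer: 4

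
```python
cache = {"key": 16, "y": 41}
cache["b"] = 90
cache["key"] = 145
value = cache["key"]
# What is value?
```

Trace:
`cache = {"key": 16, "y": 41}` → cache = {'key': 16, 'y': 41}
`cache["b"] = 90` → cache = {'key': 16, 'y': 41, 'b': 90}
`cache["key"] = 145` → cache = {'key': 145, 'y': 41, 'b': 90}
`value = cache["key"]` → value = 145
So value = 145

Answer: 145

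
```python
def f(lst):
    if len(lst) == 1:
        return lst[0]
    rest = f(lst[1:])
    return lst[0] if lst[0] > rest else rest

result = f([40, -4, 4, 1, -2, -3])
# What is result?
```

Recursive max over [40, -4, 4, 1, -2, -3] = 40

Answer: 40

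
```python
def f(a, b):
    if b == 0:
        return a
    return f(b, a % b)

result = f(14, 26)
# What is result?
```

f(14, 26) -> f(26, 14) -> f(14, 12) -> f(12, 2) -> f(2, 0) -> 2

Answer: 2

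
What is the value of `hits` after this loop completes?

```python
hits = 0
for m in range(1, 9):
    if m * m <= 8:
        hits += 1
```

Count numbers where m² ≤ 8
`hits` takes the values: 0 → 1 → 2

Answer: 2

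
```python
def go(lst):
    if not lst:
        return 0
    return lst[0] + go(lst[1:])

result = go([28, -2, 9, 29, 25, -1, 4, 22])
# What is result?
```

28 + (-2) + 9 + 29 + 25 + (-1) + 4 + 22 + 0 = 114

Answer: 114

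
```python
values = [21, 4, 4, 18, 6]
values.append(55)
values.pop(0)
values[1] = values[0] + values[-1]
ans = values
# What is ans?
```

Trace:
`values = [21, 4, 4, 18, 6]` → values = [21, 4, 4, 18, 6]
`values.append(55)` → values = [21, 4, 4, 18, 6, 55]
`values.pop(0)` → values = [4, 4, 18, 6, 55]
`values[1] = values[0] + values[-1]` → values = [4, 59, 18, 6, 55]
`ans = values` → ans = [4, 59, 18, 6, 55]
So ans = [4, 59, 18, 6, 55]

Answer: [4, 59, 18, 6, 55]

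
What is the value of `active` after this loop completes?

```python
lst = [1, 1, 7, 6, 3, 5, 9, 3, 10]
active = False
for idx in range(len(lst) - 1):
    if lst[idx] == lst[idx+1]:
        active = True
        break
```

Check consecutive duplicates in [1, 1, 7, 6, 3, 5, 9, 3, 10]
`active` takes the values: False → True

Answer: True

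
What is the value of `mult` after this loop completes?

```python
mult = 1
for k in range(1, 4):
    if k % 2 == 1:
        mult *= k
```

Product of odd numbers 1 to 3
`mult` takes the values: 1 → 3

Answer: 3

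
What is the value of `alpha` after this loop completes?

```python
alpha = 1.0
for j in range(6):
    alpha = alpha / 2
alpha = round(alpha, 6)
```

Halving LR 6 times: 1 / 2^6
`alpha` takes the values: 1.0 → 0.5 → 0.25 → 0.125 → 0.0625 → 0.03125 → 0.015625

Answer: 0.015625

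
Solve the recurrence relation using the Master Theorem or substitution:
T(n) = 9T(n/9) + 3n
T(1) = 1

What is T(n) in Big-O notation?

By Master Theorem: a=9, b=9, f(n)=3n. Since log_9(9) = 1 and f(n) = Θ(n^1), Case 2 applies. T(n) = O(n log n).

Answer: O(n log n)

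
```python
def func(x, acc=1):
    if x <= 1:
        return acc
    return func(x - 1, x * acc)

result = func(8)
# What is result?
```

Accumulator trace (n, acc): (8, 1) -> (7, 8) -> (6, 56) -> (5, 336) -> (4, 1680) -> (3, 6720) -> (2, 20160) -> (1, 40320) -> return 40320

Answer: 40320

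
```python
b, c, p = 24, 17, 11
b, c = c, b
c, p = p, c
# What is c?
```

Trace:
`b, c, p = 24, 17, 11` → b = 24; c = 17; p = 11
`b, c = c, b` → b = 17; c = 24
`c, p = p, c` → c = 11; p = 24
So c = 11

Answer: 11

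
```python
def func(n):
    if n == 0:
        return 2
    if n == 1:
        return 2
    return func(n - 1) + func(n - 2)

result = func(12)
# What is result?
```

Build up from base cases: func(0)=2, func(1)=2, func(2)=4, func(3)=6, func(4)=10, func(5)=16, func(6)=26, ..., func(12)=466

Answer: 466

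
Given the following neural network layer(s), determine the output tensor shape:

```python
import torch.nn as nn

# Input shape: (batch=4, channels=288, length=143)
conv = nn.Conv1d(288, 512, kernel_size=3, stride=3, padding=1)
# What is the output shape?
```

Input: (4, 288, 143) -> Output: (4, 512, 48)

Answer: (4, 512, 48)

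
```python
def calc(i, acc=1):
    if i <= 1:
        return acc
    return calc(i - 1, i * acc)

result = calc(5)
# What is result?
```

Accumulator trace (n, acc): (5, 1) -> (4, 5) -> (3, 20) -> (2, 60) -> (1, 120) -> return 120

Answer: 120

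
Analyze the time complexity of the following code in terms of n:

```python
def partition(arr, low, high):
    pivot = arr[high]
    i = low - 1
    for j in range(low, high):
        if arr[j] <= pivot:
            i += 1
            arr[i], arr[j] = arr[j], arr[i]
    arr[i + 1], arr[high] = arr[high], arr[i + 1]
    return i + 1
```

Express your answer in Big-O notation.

This is Lomuto partition (single pass over [low, high), where n = high - low). Time complexity: O(n).

Answer: O(n)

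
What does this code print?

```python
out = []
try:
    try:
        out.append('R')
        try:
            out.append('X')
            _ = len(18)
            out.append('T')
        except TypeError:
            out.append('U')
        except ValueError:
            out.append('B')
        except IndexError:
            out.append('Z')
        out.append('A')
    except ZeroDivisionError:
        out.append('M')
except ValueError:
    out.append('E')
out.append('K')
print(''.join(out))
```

Execution trace: 'R' (try body) → 'X' (inner try body) → 'U' (inner except TypeError) → 'A' (try body, no exception) → 'K' (after the try/except). Output: RXUAK

Answer: RXUAK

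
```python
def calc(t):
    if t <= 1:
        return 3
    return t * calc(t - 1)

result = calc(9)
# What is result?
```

calc(9) = 9 * 8 * 7 * 6 * 5 * 4 * 3 * 2 * 3 = 1088640

Answer: 1088640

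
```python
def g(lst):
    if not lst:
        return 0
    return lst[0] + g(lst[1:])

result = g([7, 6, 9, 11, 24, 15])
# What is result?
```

7 + 6 + 9 + 11 + 24 + 15 + 0 = 72

Answer: 72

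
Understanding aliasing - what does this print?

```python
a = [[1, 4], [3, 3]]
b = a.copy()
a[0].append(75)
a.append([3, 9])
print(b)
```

Key concept: shallow copy with nested lists.
Step by step:
`a = [[1, 4], [3, 3]]` → a = [[1, 4], [3, 3]]
`b = a.copy()` → b = [[1, 4], [3, 3]]
`a[0].append(75)` → a = [[1, 4, 75], [3, 3]]; b = [[1, 4, 75], [3, 3]]
`a.append([3, 9])` → a = [[1, 4, 75], [3, 3], [3, 9]]
`print(b)` → prints [[1, 4, 75], [3, 3]]

Answer: [[1, 4, 75], [3, 3]]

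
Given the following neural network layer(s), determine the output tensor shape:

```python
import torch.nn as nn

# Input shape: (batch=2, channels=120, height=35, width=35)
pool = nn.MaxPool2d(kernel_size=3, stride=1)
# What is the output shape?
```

Input: (2, 120, 35, 35) -> Output: (2, 120, 33, 33)

Answer: (2, 120, 33, 33)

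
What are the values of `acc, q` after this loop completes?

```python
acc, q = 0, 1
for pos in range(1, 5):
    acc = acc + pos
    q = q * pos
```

Sum and factorial of 1 to 4
`acc, q` takes the values: (0, 1) → (1, 1) → (3, 1) → (3, 2) → (6, 2) → (6, 6) → (10, 6) → (10, 24)

Answer: 10, 24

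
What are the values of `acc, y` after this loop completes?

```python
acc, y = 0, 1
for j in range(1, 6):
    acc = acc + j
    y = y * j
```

Sum and factorial of 1 to 5
`acc, y` takes the values: (0, 1) → (1, 1) → (3, 1) → (3, 2) → (6, 2) → (6, 6) → (10, 6) → (10, 24) → (15, 24) → (15, 120)

Answer: 15, 120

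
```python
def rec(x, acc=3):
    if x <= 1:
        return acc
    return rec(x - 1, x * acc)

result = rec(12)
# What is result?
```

Accumulator trace (n, acc): (12, 3) -> (11, 36) -> (10, 396) -> (9, 3960) -> (8, 35640) -> (7, 285120) -> (6, 1995840) -> (5, 11975040) -> (4, 59875200) -> (3, 239500800) -> (2, 718502400) -> (1, 1437004800) -> return 1437004800

Answer: 1437004800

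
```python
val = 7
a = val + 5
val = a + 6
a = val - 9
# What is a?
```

Trace:
`val = 7` → val = 7
`a = val + 5` → a = 12
`val = a + 6` → val = 18
`a = val - 9` → a = 9
So a = 9

Answer: 9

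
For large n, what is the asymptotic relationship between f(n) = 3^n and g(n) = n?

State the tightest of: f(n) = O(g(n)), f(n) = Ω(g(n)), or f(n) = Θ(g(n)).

3^n vs n: f(n) = Ω(g(n)) but not O(g(n)) — 3^n grows strictly faster than n.

Answer: f(n) = Ω(g(n)) but not O(g(n)) — 3^n grows strictly faster than n.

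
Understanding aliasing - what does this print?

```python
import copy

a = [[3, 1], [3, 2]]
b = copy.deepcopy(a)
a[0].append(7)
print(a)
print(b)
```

Key concept: deep copy is fully independent.
Step by step:
`a = [[3, 1], [3, 2]]` → a = [[3, 1], [3, 2]]
`b = copy.deepcopy(a)` → b = [[3, 1], [3, 2]]
`a[0].append(7)` → a = [[3, 1, 7], [3, 2]]
`print(a)` → prints [[3, 1, 7], [3, 2]]
`print(b)` → prints [[3, 1], [3, 2]]

Answer:
[[3, 1, 7], [3, 2]]
[[3, 1], [3, 2]]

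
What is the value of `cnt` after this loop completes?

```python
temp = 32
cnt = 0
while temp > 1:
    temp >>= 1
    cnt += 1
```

Count right shifts until 1
`cnt` takes the values: 0 → 1 → 2 → 3 → 4 → 5

Answer: 5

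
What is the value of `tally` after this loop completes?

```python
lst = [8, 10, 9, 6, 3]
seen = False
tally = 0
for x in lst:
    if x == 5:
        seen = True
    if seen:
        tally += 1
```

Count elements after first 5 in [8, 10, 9, 6, 3]
`tally` takes the values: 0

Answer: 0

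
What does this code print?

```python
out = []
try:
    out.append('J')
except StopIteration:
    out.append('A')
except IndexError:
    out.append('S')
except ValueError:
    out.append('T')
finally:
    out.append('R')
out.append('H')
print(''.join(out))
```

Execution trace: 'J' (try body, no exception) → 'R' (finally) → 'H' (after the try/except). Output: JRH

Answer: JRH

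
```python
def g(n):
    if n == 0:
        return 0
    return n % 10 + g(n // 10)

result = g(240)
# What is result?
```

Sum of digits of 240: 0 + 4 + 2 = 6

Answer: 6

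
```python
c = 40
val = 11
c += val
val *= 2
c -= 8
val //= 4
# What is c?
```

Trace:
`c = 40` → c = 40
`val = 11` → val = 11
`c += val` → c = 51
`val *= 2` → val = 22
`c -= 8` → c = 43
`val //= 4` → val = 5
So c = 43

Answer: 43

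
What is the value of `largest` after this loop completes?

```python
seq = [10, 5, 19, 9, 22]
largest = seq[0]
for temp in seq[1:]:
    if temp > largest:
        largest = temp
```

Maximum of [10, 5, 19, 9, 22]
`largest` takes the values: 10 → 19 → 22

Answer: 22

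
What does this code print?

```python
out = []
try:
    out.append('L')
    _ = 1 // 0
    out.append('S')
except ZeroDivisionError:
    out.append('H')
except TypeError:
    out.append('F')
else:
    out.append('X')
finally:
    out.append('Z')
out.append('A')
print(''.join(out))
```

Execution trace: 'L' (try body) → 'H' (except ZeroDivisionError) → 'Z' (finally) → 'A' (after the try/except). Output: LHZA

Answer: LHZA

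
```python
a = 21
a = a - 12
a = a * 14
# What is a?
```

Trace:
`a = 21` → a = 21
`a = a - 12` → a = 9
`a = a * 14` → a = 126
So a = 126

Answer: 126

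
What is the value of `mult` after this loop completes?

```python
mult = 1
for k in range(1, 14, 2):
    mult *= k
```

Product of 1, 3, 5, ... up to 13
`mult` takes the values: 1 → 3 → 15 → 105 → 945 → 10395 → 135135

Answer: 135135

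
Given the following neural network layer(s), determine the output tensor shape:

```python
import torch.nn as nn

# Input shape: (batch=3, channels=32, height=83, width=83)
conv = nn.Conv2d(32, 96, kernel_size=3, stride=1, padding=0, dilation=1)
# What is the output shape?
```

Input: (3, 32, 83, 83) -> Output: (3, 96, 81, 81)

Answer: (3, 96, 81, 81)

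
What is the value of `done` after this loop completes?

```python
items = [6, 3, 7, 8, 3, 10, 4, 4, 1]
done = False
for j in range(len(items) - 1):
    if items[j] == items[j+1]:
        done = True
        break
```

Check consecutive duplicates in [6, 3, 7, 8, 3, 10, 4, 4, 1]
`done` takes the values: False → True

Answer: True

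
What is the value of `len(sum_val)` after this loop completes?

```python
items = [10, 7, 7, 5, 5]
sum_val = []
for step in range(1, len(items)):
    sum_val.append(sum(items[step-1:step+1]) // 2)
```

Number of 2-element averages
`sum_val` takes the values: [] → [8] → [8, 7] → [8, 7, 6] → [8, 7, 6, 5]
So `len(sum_val)` = 4

Answer: 4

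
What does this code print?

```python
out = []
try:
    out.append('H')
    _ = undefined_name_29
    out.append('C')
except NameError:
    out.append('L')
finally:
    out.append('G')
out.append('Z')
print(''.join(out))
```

Execution trace: 'H' (try body) → 'L' (except NameError) → 'G' (finally) → 'Z' (after the try/except). Output: HLGZ

Answer: HLGZ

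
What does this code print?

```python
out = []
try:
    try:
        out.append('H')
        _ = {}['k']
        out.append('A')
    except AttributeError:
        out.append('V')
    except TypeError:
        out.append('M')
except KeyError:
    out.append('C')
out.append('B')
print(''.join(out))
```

Execution trace: 'H' (try body) → 'C' (outer except KeyError) → 'B' (after the try/except). Output: HCB

Answer: HCB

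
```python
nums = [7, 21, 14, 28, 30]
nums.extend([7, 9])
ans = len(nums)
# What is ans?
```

Trace:
`nums = [7, 21, 14, 28, 30]` → nums = [7, 21, 14, 28, 30]
`nums.extend([7, 9])` → nums = [7, 21, 14, 28, 30, 7, 9]
`ans = len(nums)` → ans = 7
So ans = 7

Answer: 7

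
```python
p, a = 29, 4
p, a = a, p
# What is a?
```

Trace:
`p, a = 29, 4` → p = 29; a = 4
`p, a = a, p` → p = 4; a = 29
So a = 29

Answer: 29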